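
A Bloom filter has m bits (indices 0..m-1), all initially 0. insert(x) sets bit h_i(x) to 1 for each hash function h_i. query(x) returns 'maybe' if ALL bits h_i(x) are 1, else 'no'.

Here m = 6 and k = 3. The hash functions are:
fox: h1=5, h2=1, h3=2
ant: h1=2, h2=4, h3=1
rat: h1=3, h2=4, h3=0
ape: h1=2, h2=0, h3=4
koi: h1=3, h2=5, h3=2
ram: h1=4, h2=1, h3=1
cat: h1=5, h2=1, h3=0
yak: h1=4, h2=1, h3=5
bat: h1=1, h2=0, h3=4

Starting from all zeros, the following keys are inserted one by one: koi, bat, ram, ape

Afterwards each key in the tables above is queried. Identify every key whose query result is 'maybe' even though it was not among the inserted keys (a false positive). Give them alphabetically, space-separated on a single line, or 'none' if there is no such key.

Start: bits=000000
After insert 'koi': sets bits 2 3 5 -> bits=001101
After insert 'bat': sets bits 0 1 4 -> bits=111111
After insert 'ram': sets bits 1 4 -> bits=111111
After insert 'ape': sets bits 0 2 4 -> bits=111111
Not inserted: ant cat fox rat yak — query each against bits=111111:
query ant: checks bit1=1, bit2=1, bit4=1 (all 1) -> maybe => FALSE POSITIVE
query cat: checks bit0=1, bit1=1, bit5=1 (all 1) -> maybe => FALSE POSITIVE
query fox: checks bit1=1, bit2=1, bit5=1 (all 1) -> maybe => FALSE POSITIVE
query rat: checks bit0=1, bit3=1, bit4=1 (all 1) -> maybe => FALSE POSITIVE
query yak: checks bit1=1, bit4=1, bit5=1 (all 1) -> maybe => FALSE POSITIVE
False positives (alphabetical): ant cat fox rat yak

Answer: ant cat fox rat yak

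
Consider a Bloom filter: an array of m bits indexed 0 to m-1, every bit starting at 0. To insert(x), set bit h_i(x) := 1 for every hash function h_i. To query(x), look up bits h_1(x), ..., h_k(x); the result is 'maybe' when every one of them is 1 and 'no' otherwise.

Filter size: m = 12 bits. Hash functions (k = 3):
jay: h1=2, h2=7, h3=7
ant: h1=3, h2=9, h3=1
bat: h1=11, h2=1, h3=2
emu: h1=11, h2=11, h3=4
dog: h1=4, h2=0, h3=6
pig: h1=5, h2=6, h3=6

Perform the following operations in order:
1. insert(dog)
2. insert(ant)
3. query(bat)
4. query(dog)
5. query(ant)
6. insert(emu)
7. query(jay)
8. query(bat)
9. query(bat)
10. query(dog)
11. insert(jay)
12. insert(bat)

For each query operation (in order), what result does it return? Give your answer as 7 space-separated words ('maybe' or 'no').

Answer: no maybe maybe no no no maybe

Derivation:
Start: bits=000000000000
Op 1: insert dog -> sets bits 0 4 6 -> bits=100010100000
Op 2: insert ant -> sets bits 1 3 9 -> bits=110110100100
Op 3: query bat -> checks bit1=1, bit2=0, bit11=0 (has a 0) -> no
Op 4: query dog -> checks bit0=1, bit4=1, bit6=1 (all 1) -> maybe
Op 5: query ant -> checks bit1=1, bit3=1, bit9=1 (all 1) -> maybe
Op 6: insert emu -> sets bits 4 11 -> bits=110110100101
Op 7: query jay -> checks bit2=0, bit7=0 (has a 0) -> no
Op 8: query bat -> checks bit1=1, bit2=0, bit11=1 (has a 0) -> no
Op 9: query bat -> checks bit1=1, bit2=0, bit11=1 (has a 0) -> no
Op 10: query dog -> checks bit0=1, bit4=1, bit6=1 (all 1) -> maybe
Op 11: insert jay -> sets bits 2 7 -> bits=111110110101
Op 12: insert bat -> sets bits 1 2 11 -> bits=111110110101
Query results in order: no maybe maybe no no no maybe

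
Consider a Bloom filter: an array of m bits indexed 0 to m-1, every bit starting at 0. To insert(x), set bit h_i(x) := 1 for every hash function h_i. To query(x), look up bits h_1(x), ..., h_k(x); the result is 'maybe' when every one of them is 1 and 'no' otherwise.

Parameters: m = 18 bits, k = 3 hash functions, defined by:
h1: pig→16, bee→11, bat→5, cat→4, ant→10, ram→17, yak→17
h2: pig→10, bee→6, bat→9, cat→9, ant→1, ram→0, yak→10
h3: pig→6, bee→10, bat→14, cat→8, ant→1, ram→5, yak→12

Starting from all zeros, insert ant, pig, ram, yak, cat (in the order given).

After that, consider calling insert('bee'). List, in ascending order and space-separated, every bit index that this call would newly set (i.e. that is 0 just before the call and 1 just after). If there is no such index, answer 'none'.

Start: bits=000000000000000000
After insert 'ant': sets bits 1 10 -> bits=010000000010000000
After insert 'pig': sets bits 6 10 16 -> bits=010000100010000010
After insert 'ram': sets bits 0 5 17 -> bits=110001100010000011
After insert 'yak': sets bits 10 12 17 -> bits=110001100010100011
After insert 'cat': sets bits 4 8 9 -> bits=110011101110100011
insert 'bee' would touch bits 6 10 11; currently bit6=1, bit10=1, bit11=0
Bits that are 0 among those (would change 0->1): 11

Answer: 11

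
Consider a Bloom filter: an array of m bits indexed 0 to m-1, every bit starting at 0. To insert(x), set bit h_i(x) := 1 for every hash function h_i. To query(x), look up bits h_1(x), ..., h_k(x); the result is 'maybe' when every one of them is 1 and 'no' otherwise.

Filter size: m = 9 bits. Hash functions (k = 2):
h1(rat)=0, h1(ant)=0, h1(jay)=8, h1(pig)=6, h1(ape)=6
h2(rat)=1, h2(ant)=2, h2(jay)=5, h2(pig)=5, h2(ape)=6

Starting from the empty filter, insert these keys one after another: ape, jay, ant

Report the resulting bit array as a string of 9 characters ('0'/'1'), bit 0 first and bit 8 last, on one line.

Answer: 101001101

Derivation:
Start: bits=000000000
After insert 'ape': sets bits 6 -> bits=000000100
After insert 'jay': sets bits 5 8 -> bits=000001101
After insert 'ant': sets bits 0 2 -> bits=101001101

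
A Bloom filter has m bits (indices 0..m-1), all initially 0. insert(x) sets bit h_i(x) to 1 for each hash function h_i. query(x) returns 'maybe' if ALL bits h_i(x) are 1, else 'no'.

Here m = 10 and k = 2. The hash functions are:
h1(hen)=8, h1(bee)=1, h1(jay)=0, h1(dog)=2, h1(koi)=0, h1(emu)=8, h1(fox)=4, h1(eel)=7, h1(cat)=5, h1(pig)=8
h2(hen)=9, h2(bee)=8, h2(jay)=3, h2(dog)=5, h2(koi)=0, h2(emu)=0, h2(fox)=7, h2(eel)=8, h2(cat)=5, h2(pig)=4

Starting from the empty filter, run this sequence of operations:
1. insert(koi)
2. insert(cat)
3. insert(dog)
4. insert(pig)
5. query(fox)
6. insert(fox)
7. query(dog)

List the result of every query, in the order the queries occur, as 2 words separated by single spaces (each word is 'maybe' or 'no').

Start: bits=0000000000
Op 1: insert koi -> sets bits 0 -> bits=1000000000
Op 2: insert cat -> sets bits 5 -> bits=1000010000
Op 3: insert dog -> sets bits 2 5 -> bits=1010010000
Op 4: insert pig -> sets bits 4 8 -> bits=1010110010
Op 5: query fox -> checks bit4=1, bit7=0 (has a 0) -> no
Op 6: insert fox -> sets bits 4 7 -> bits=1010110110
Op 7: query dog -> checks bit2=1, bit5=1 (all 1) -> maybe
Query results in order: no maybe

Answer: no maybe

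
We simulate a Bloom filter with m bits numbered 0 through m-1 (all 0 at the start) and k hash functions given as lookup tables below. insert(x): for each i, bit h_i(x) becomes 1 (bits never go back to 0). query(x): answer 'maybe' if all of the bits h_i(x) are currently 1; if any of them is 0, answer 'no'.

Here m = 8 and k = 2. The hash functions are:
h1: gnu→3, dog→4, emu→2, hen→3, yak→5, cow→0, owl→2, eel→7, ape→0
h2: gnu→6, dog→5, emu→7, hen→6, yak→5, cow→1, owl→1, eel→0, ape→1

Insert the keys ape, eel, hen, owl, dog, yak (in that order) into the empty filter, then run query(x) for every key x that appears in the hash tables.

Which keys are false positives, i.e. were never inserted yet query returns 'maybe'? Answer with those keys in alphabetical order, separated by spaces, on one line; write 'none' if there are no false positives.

Answer: cow emu gnu

Derivation:
Start: bits=00000000
After insert 'ape': sets bits 0 1 -> bits=11000000
After insert 'eel': sets bits 0 7 -> bits=11000001
After insert 'hen': sets bits 3 6 -> bits=11010011
After insert 'owl': sets bits 1 2 -> bits=11110011
After insert 'dog': sets bits 4 5 -> bits=11111111
After insert 'yak': sets bits 5 -> bits=11111111
Not inserted: cow emu gnu — query each against bits=11111111:
query cow: checks bit0=1, bit1=1 (all 1) -> maybe => FALSE POSITIVE
query emu: checks bit2=1, bit7=1 (all 1) -> maybe => FALSE POSITIVE
query gnu: checks bit3=1, bit6=1 (all 1) -> maybe => FALSE POSITIVE
False positives (alphabetical): cow emu gnu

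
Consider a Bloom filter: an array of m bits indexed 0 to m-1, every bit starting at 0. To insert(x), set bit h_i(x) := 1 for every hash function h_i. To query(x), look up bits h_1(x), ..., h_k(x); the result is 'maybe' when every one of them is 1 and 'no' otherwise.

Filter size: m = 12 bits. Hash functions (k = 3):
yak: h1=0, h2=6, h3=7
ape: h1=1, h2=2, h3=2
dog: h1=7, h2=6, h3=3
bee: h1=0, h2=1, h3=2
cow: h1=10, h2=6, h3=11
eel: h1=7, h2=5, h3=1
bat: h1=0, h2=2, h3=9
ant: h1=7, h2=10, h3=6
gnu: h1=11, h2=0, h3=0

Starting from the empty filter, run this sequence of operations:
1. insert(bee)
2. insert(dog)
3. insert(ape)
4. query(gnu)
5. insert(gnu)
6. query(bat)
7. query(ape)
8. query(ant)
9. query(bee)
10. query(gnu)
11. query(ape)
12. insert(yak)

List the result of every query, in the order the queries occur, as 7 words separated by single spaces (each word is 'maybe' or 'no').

Answer: no no maybe no maybe maybe maybe

Derivation:
Start: bits=000000000000
Op 1: insert bee -> sets bits 0 1 2 -> bits=111000000000
Op 2: insert dog -> sets bits 3 6 7 -> bits=111100110000
Op 3: insert ape -> sets bits 1 2 -> bits=111100110000
Op 4: query gnu -> checks bit0=1, bit11=0 (has a 0) -> no
Op 5: insert gnu -> sets bits 0 11 -> bits=111100110001
Op 6: query bat -> checks bit0=1, bit2=1, bit9=0 (has a 0) -> no
Op 7: query ape -> checks bit1=1, bit2=1 (all 1) -> maybe
Op 8: query ant -> checks bit6=1, bit7=1, bit10=0 (has a 0) -> no
Op 9: query bee -> checks bit0=1, bit1=1, bit2=1 (all 1) -> maybe
Op 10: query gnu -> checks bit0=1, bit11=1 (all 1) -> maybe
Op 11: query ape -> checks bit1=1, bit2=1 (all 1) -> maybe
Op 12: insert yak -> sets bits 0 6 7 -> bits=111100110001
Query results in order: no no maybe no maybe maybe maybe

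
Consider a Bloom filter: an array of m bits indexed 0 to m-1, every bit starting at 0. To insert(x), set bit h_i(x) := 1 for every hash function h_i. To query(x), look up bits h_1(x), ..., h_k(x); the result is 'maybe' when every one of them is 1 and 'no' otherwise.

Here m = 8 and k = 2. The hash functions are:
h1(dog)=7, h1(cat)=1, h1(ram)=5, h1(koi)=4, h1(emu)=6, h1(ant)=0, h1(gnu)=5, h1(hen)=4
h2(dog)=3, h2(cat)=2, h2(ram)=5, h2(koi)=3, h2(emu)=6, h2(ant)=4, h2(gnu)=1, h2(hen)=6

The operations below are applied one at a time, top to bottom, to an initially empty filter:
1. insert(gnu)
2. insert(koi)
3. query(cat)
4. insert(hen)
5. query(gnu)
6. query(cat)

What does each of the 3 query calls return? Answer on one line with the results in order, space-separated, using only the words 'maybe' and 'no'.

Answer: no maybe no

Derivation:
Start: bits=00000000
Op 1: insert gnu -> sets bits 1 5 -> bits=01000100
Op 2: insert koi -> sets bits 3 4 -> bits=01011100
Op 3: query cat -> checks bit1=1, bit2=0 (has a 0) -> no
Op 4: insert hen -> sets bits 4 6 -> bits=01011110
Op 5: query gnu -> checks bit1=1, bit5=1 (all 1) -> maybe
Op 6: query cat -> checks bit1=1, bit2=0 (has a 0) -> no
Query results in order: no maybe no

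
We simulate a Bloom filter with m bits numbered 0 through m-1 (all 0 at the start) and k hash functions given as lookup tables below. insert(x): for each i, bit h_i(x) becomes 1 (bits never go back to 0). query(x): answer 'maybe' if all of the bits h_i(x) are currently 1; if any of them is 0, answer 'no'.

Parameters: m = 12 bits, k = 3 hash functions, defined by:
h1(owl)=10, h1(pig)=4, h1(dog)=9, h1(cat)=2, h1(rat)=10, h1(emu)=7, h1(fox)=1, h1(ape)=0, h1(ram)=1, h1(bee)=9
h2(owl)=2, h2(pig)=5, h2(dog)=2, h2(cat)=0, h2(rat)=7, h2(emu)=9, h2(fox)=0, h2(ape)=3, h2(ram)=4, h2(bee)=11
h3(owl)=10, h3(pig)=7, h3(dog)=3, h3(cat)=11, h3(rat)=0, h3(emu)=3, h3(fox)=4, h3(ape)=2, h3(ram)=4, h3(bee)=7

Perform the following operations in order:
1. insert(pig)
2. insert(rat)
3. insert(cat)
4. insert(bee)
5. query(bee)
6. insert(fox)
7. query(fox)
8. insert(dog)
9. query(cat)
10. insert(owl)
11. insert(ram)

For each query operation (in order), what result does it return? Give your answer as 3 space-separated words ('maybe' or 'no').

Answer: maybe maybe maybe

Derivation:
Start: bits=000000000000
Op 1: insert pig -> sets bits 4 5 7 -> bits=000011010000
Op 2: insert rat -> sets bits 0 7 10 -> bits=100011010010
Op 3: insert cat -> sets bits 0 2 11 -> bits=101011010011
Op 4: insert bee -> sets bits 7 9 11 -> bits=101011010111
Op 5: query bee -> checks bit7=1, bit9=1, bit11=1 (all 1) -> maybe
Op 6: insert fox -> sets bits 0 1 4 -> bits=111011010111
Op 7: query fox -> checks bit0=1, bit1=1, bit4=1 (all 1) -> maybe
Op 8: insert dog -> sets bits 2 3 9 -> bits=111111010111
Op 9: query cat -> checks bit0=1, bit2=1, bit11=1 (all 1) -> maybe
Op 10: insert owl -> sets bits 2 10 -> bits=111111010111
Op 11: insert ram -> sets bits 1 4 -> bits=111111010111
Query results in order: maybe maybe maybe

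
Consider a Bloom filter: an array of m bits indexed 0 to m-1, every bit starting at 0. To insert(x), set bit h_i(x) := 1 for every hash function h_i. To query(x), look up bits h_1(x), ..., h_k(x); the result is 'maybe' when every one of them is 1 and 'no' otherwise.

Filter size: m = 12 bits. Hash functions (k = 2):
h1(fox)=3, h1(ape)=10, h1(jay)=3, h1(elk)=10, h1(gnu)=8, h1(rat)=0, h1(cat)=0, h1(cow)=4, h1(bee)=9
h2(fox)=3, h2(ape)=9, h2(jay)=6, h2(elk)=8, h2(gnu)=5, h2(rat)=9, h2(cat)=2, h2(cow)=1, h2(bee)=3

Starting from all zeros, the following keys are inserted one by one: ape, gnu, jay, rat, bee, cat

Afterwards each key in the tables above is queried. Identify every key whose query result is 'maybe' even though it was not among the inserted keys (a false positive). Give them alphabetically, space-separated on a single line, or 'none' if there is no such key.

Answer: elk fox

Derivation:
Start: bits=000000000000
After insert 'ape': sets bits 9 10 -> bits=000000000110
After insert 'gnu': sets bits 5 8 -> bits=000001001110
After insert 'jay': sets bits 3 6 -> bits=000101101110
After insert 'rat': sets bits 0 9 -> bits=100101101110
After insert 'bee': sets bits 3 9 -> bits=100101101110
After insert 'cat': sets bits 0 2 -> bits=101101101110
Not inserted: cow elk fox — query each against bits=101101101110:
query cow: checks bit1=0, bit4=0 (has a 0) -> no => not a false positive
query elk: checks bit8=1, bit10=1 (all 1) -> maybe => FALSE POSITIVE
query fox: checks bit3=1 (all 1) -> maybe => FALSE POSITIVE
False positives (alphabetical): elk fox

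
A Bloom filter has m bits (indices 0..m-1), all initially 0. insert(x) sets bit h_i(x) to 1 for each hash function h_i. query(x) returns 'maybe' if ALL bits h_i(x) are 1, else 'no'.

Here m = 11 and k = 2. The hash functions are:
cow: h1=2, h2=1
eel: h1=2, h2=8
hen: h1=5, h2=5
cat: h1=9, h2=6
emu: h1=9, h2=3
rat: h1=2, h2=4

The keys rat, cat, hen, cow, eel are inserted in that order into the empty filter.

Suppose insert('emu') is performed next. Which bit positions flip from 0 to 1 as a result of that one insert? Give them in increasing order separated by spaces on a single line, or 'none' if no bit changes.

Start: bits=00000000000
After insert 'rat': sets bits 2 4 -> bits=00101000000
After insert 'cat': sets bits 6 9 -> bits=00101010010
After insert 'hen': sets bits 5 -> bits=00101110010
After insert 'cow': sets bits 1 2 -> bits=01101110010
After insert 'eel': sets bits 2 8 -> bits=01101110110
insert 'emu' would touch bits 3 9; currently bit3=0, bit9=1
Bits that are 0 among those (would change 0->1): 3

Answer: 3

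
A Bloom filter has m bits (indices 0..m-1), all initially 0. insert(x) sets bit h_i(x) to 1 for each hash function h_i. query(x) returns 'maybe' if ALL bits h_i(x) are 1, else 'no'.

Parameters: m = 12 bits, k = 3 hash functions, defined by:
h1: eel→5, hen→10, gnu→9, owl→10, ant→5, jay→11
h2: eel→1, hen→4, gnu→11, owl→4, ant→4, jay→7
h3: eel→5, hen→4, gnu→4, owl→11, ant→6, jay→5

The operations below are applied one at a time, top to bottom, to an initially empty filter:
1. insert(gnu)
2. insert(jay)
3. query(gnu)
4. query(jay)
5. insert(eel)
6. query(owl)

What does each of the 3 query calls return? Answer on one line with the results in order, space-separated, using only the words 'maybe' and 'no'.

Answer: maybe maybe no

Derivation:
Start: bits=000000000000
Op 1: insert gnu -> sets bits 4 9 11 -> bits=000010000101
Op 2: insert jay -> sets bits 5 7 11 -> bits=000011010101
Op 3: query gnu -> checks bit4=1, bit9=1, bit11=1 (all 1) -> maybe
Op 4: query jay -> checks bit5=1, bit7=1, bit11=1 (all 1) -> maybe
Op 5: insert eel -> sets bits 1 5 -> bits=010011010101
Op 6: query owl -> checks bit4=1, bit10=0, bit11=1 (has a 0) -> no
Query results in order: maybe maybe no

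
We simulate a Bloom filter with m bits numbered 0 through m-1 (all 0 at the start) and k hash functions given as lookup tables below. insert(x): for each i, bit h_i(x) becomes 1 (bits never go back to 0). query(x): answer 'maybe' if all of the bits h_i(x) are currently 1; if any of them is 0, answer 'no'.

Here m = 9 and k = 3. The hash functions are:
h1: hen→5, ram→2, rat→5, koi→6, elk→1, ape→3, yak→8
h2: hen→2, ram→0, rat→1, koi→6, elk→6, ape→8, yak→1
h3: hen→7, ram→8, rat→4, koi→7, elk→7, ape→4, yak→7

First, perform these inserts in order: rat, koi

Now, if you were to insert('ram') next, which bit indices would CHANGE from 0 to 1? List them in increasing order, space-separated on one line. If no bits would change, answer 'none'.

Start: bits=000000000
After insert 'rat': sets bits 1 4 5 -> bits=010011000
After insert 'koi': sets bits 6 7 -> bits=010011110
insert 'ram' would touch bits 0 2 8; currently bit0=0, bit2=0, bit8=0
Bits that are 0 among those (would change 0->1): 0 2 8

Answer: 0 2 8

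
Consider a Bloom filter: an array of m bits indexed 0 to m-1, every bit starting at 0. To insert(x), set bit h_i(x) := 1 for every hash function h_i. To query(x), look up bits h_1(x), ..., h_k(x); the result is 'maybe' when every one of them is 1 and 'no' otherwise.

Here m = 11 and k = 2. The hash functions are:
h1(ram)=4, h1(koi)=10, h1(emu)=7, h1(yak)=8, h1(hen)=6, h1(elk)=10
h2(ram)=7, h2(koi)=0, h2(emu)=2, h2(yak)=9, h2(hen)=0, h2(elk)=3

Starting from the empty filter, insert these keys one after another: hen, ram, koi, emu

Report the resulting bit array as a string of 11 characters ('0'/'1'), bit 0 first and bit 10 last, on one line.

Answer: 10101011001

Derivation:
Start: bits=00000000000
After insert 'hen': sets bits 0 6 -> bits=10000010000
After insert 'ram': sets bits 4 7 -> bits=10001011000
After insert 'koi': sets bits 0 10 -> bits=10001011001
After insert 'emu': sets bits 2 7 -> bits=10101011001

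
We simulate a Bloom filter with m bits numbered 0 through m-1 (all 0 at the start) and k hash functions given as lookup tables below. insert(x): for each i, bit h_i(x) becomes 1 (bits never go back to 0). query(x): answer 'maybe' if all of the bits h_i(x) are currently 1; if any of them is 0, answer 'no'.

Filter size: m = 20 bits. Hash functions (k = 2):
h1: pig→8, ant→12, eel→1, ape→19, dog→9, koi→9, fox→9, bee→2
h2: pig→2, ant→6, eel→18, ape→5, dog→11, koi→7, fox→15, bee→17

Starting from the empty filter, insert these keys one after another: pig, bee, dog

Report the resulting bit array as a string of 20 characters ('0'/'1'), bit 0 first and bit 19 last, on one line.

Start: bits=00000000000000000000
After insert 'pig': sets bits 2 8 -> bits=00100000100000000000
After insert 'bee': sets bits 2 17 -> bits=00100000100000000100
After insert 'dog': sets bits 9 11 -> bits=00100000110100000100

Answer: 00100000110100000100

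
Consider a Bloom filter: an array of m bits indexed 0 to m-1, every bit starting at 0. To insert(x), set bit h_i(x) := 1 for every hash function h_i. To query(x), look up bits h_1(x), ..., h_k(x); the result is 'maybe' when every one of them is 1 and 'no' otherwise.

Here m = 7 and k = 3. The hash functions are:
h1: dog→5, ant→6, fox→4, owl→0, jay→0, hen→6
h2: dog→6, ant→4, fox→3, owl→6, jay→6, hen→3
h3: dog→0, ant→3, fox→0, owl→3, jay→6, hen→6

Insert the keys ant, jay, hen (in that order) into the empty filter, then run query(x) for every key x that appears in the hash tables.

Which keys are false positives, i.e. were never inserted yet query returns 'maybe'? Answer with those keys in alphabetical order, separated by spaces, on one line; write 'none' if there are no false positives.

Answer: fox owl

Derivation:
Start: bits=0000000
After insert 'ant': sets bits 3 4 6 -> bits=0001101
After insert 'jay': sets bits 0 6 -> bits=1001101
After insert 'hen': sets bits 3 6 -> bits=1001101
Not inserted: dog fox owl — query each against bits=1001101:
query dog: checks bit0=1, bit5=0, bit6=1 (has a 0) -> no => not a false positive
query fox: checks bit0=1, bit3=1, bit4=1 (all 1) -> maybe => FALSE POSITIVE
query owl: checks bit0=1, bit3=1, bit6=1 (all 1) -> maybe => FALSE POSITIVE
False positives (alphabetical): fox owl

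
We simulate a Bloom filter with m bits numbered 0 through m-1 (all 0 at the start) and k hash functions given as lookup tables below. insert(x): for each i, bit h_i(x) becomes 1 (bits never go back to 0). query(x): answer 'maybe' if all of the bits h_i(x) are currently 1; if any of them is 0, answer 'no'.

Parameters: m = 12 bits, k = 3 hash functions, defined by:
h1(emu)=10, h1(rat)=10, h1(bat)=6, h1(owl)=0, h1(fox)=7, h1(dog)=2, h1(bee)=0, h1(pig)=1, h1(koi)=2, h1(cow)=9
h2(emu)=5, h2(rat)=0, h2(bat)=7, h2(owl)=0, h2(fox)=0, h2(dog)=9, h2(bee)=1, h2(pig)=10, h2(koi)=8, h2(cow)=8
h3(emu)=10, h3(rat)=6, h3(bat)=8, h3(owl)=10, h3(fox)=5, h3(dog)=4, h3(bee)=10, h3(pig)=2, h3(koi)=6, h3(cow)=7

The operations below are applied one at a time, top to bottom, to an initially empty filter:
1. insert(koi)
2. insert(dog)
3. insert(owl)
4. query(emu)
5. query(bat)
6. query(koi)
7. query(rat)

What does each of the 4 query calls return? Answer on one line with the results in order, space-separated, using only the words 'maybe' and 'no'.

Start: bits=000000000000
Op 1: insert koi -> sets bits 2 6 8 -> bits=001000101000
Op 2: insert dog -> sets bits 2 4 9 -> bits=001010101100
Op 3: insert owl -> sets bits 0 10 -> bits=101010101110
Op 4: query emu -> checks bit5=0, bit10=1 (has a 0) -> no
Op 5: query bat -> checks bit6=1, bit7=0, bit8=1 (has a 0) -> no
Op 6: query koi -> checks bit2=1, bit6=1, bit8=1 (all 1) -> maybe
Op 7: query rat -> checks bit0=1, bit6=1, bit10=1 (all 1) -> maybe
Query results in order: no no maybe maybe

Answer: no no maybe maybe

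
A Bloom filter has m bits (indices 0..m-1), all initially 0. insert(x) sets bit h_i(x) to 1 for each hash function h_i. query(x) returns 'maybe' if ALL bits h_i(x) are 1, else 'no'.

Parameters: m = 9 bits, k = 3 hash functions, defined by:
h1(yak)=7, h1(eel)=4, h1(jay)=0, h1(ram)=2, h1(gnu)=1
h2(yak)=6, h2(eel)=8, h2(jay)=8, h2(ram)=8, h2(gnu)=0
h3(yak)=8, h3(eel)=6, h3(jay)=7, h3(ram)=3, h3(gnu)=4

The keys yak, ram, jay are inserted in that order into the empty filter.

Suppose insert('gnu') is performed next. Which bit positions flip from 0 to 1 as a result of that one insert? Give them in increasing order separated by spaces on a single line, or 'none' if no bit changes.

Start: bits=000000000
After insert 'yak': sets bits 6 7 8 -> bits=000000111
After insert 'ram': sets bits 2 3 8 -> bits=001100111
After insert 'jay': sets bits 0 7 8 -> bits=101100111
insert 'gnu' would touch bits 0 1 4; currently bit0=1, bit1=0, bit4=0
Bits that are 0 among those (would change 0->1): 1 4

Answer: 1 4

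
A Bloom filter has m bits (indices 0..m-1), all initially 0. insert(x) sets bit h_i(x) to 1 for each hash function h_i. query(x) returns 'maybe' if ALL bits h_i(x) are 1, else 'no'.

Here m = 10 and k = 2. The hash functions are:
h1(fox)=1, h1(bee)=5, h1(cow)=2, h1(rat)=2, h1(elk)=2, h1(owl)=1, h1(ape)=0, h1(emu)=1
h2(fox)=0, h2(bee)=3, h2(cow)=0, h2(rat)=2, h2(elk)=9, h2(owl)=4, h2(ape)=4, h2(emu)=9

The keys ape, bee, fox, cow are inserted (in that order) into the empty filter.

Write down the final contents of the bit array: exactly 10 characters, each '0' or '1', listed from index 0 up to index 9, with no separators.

Start: bits=0000000000
After insert 'ape': sets bits 0 4 -> bits=1000100000
After insert 'bee': sets bits 3 5 -> bits=1001110000
After insert 'fox': sets bits 0 1 -> bits=1101110000
After insert 'cow': sets bits 0 2 -> bits=1111110000

Answer: 1111110000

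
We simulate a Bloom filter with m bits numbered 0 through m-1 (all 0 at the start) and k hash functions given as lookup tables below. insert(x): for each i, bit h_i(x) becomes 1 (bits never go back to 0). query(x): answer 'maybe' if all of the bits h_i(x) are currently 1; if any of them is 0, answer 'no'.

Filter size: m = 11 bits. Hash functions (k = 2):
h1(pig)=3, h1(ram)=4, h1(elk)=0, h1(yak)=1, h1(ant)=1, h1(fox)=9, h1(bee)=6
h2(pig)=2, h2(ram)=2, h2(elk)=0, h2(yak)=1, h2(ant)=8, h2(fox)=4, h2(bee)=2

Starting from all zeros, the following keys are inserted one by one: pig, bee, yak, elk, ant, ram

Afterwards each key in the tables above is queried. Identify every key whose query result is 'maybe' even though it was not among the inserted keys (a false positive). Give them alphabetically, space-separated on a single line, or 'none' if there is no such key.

Answer: none

Derivation:
Start: bits=00000000000
After insert 'pig': sets bits 2 3 -> bits=00110000000
After insert 'bee': sets bits 2 6 -> bits=00110010000
After insert 'yak': sets bits 1 -> bits=01110010000
After insert 'elk': sets bits 0 -> bits=11110010000
After insert 'ant': sets bits 1 8 -> bits=11110010100
After insert 'ram': sets bits 2 4 -> bits=11111010100
Not inserted: fox — query each against bits=11111010100:
query fox: checks bit4=1, bit9=0 (has a 0) -> no => not a false positive
False positives (alphabetical): none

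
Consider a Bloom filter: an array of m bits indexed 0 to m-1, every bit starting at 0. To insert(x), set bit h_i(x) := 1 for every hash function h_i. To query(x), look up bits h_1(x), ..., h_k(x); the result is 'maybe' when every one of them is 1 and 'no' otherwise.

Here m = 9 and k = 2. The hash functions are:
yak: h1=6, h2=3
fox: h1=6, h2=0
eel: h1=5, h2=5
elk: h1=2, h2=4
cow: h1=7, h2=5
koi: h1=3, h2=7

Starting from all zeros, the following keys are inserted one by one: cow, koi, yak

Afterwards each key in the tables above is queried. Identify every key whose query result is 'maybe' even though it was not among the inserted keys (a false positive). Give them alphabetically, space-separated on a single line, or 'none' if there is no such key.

Start: bits=000000000
After insert 'cow': sets bits 5 7 -> bits=000001010
After insert 'koi': sets bits 3 7 -> bits=000101010
After insert 'yak': sets bits 3 6 -> bits=000101110
Not inserted: eel elk fox — query each against bits=000101110:
query eel: checks bit5=1 (all 1) -> maybe => FALSE POSITIVE
query elk: checks bit2=0, bit4=0 (has a 0) -> no => not a false positive
query fox: checks bit0=0, bit6=1 (has a 0) -> no => not a false positive
False positives (alphabetical): eel

Answer: eel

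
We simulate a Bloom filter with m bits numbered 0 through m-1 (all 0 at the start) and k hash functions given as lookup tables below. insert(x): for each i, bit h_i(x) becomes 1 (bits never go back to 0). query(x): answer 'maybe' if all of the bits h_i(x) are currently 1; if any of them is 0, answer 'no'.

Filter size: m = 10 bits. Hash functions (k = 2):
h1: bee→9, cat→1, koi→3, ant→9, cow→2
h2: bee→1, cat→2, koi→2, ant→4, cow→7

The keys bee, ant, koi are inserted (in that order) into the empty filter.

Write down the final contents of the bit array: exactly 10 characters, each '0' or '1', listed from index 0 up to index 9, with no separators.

Start: bits=0000000000
After insert 'bee': sets bits 1 9 -> bits=0100000001
After insert 'ant': sets bits 4 9 -> bits=0100100001
After insert 'koi': sets bits 2 3 -> bits=0111100001

Answer: 0111100001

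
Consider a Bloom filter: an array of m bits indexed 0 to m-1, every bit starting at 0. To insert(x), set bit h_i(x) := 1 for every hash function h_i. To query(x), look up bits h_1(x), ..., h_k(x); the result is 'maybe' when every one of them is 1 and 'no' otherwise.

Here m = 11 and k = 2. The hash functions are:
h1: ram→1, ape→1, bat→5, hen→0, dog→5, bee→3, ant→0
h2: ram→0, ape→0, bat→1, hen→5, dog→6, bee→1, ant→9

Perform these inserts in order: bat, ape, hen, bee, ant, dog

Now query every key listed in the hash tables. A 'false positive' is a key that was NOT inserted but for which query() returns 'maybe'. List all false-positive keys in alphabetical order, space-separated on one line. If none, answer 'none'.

Start: bits=00000000000
After insert 'bat': sets bits 1 5 -> bits=01000100000
After insert 'ape': sets bits 0 1 -> bits=11000100000
After insert 'hen': sets bits 0 5 -> bits=11000100000
After insert 'bee': sets bits 1 3 -> bits=11010100000
After insert 'ant': sets bits 0 9 -> bits=11010100010
After insert 'dog': sets bits 5 6 -> bits=11010110010
Not inserted: ram — query each against bits=11010110010:
query ram: checks bit0=1, bit1=1 (all 1) -> maybe => FALSE POSITIVE
False positives (alphabetical): ram

Answer: ram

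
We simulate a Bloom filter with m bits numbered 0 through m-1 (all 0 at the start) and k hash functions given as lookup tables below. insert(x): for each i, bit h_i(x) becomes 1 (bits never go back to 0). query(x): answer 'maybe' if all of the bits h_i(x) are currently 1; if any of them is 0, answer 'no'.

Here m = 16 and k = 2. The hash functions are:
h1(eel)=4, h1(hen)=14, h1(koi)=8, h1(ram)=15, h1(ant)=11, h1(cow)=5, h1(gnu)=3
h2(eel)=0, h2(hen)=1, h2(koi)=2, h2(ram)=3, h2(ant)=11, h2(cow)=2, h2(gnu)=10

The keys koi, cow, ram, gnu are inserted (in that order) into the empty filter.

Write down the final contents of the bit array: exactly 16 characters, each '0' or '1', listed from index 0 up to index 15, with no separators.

Start: bits=0000000000000000
After insert 'koi': sets bits 2 8 -> bits=0010000010000000
After insert 'cow': sets bits 2 5 -> bits=0010010010000000
After insert 'ram': sets bits 3 15 -> bits=0011010010000001
After insert 'gnu': sets bits 3 10 -> bits=0011010010100001

Answer: 0011010010100001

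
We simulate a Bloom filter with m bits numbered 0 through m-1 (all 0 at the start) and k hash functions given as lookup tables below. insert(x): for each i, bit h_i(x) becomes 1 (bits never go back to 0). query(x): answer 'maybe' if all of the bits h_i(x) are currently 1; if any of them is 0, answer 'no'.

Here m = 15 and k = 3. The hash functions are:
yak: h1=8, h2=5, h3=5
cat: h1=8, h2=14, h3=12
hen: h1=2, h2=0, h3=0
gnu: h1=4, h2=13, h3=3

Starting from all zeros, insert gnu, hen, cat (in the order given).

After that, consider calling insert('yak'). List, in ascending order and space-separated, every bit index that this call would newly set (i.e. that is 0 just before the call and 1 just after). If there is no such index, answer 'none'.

Start: bits=000000000000000
After insert 'gnu': sets bits 3 4 13 -> bits=000110000000010
After insert 'hen': sets bits 0 2 -> bits=101110000000010
After insert 'cat': sets bits 8 12 14 -> bits=101110001000111
insert 'yak' would touch bits 5 8; currently bit5=0, bit8=1
Bits that are 0 among those (would change 0->1): 5

Answer: 5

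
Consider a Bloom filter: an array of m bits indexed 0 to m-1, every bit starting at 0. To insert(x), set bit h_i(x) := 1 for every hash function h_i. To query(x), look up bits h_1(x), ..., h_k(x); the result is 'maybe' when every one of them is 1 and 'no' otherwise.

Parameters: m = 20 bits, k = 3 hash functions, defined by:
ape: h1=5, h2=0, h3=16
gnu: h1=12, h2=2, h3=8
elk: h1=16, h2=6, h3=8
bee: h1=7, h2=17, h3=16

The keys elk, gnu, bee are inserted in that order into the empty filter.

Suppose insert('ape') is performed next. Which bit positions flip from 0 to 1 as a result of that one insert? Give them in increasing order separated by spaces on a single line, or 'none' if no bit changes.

Answer: 0 5

Derivation:
Start: bits=00000000000000000000
After insert 'elk': sets bits 6 8 16 -> bits=00000010100000001000
After insert 'gnu': sets bits 2 8 12 -> bits=00100010100010001000
After insert 'bee': sets bits 7 16 17 -> bits=00100011100010001100
insert 'ape' would touch bits 0 5 16; currently bit0=0, bit5=0, bit16=1
Bits that are 0 among those (would change 0->1): 0 5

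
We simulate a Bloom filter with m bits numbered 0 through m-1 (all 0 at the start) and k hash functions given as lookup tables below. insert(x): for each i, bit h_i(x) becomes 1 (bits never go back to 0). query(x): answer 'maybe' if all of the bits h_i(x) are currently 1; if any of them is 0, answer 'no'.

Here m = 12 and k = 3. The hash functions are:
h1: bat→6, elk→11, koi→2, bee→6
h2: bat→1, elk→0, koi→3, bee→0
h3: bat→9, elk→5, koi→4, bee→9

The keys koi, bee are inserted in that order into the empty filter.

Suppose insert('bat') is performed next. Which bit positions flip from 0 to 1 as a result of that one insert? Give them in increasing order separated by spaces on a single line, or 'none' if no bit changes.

Answer: 1

Derivation:
Start: bits=000000000000
After insert 'koi': sets bits 2 3 4 -> bits=001110000000
After insert 'bee': sets bits 0 6 9 -> bits=101110100100
insert 'bat' would touch bits 1 6 9; currently bit1=0, bit6=1, bit9=1
Bits that are 0 among those (would change 0->1): 1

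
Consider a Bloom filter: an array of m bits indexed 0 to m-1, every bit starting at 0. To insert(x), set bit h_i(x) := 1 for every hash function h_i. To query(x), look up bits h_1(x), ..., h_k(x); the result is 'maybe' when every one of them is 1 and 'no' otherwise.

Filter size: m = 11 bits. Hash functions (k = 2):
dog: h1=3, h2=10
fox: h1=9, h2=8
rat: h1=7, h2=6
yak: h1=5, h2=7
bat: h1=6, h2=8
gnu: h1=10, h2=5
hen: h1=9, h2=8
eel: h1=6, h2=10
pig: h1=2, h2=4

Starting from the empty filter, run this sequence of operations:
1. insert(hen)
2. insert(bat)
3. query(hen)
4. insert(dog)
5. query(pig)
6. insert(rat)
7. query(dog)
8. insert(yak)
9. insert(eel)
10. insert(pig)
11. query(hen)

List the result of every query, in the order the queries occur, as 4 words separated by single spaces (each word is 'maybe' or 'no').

Start: bits=00000000000
Op 1: insert hen -> sets bits 8 9 -> bits=00000000110
Op 2: insert bat -> sets bits 6 8 -> bits=00000010110
Op 3: query hen -> checks bit8=1, bit9=1 (all 1) -> maybe
Op 4: insert dog -> sets bits 3 10 -> bits=00010010111
Op 5: query pig -> checks bit2=0, bit4=0 (has a 0) -> no
Op 6: insert rat -> sets bits 6 7 -> bits=00010011111
Op 7: query dog -> checks bit3=1, bit10=1 (all 1) -> maybe
Op 8: insert yak -> sets bits 5 7 -> bits=00010111111
Op 9: insert eel -> sets bits 6 10 -> bits=00010111111
Op 10: insert pig -> sets bits 2 4 -> bits=00111111111
Op 11: query hen -> checks bit8=1, bit9=1 (all 1) -> maybe
Query results in order: maybe no maybe maybe

Answer: maybe no maybe maybe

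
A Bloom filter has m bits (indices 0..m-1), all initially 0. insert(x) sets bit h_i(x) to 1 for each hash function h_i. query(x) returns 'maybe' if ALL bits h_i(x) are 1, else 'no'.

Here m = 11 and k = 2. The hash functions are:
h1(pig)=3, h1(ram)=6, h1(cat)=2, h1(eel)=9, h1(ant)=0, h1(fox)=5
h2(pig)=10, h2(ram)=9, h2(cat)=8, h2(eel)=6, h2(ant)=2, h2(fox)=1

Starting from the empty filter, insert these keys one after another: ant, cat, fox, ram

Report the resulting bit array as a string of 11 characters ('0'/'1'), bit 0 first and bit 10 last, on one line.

Start: bits=00000000000
After insert 'ant': sets bits 0 2 -> bits=10100000000
After insert 'cat': sets bits 2 8 -> bits=10100000100
After insert 'fox': sets bits 1 5 -> bits=11100100100
After insert 'ram': sets bits 6 9 -> bits=11100110110

Answer: 11100110110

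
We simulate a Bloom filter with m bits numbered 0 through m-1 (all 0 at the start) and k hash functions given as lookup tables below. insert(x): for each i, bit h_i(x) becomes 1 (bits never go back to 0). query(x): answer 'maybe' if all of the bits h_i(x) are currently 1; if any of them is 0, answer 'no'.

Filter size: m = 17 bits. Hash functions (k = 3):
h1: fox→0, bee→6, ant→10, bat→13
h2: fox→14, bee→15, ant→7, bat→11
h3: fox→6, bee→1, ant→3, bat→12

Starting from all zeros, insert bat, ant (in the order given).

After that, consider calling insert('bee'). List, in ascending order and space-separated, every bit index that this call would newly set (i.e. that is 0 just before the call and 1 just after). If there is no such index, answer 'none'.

Answer: 1 6 15

Derivation:
Start: bits=00000000000000000
After insert 'bat': sets bits 11 12 13 -> bits=00000000000111000
After insert 'ant': sets bits 3 7 10 -> bits=00010001001111000
insert 'bee' would touch bits 1 6 15; currently bit1=0, bit6=0, bit15=0
Bits that are 0 among those (would change 0->1): 1 6 15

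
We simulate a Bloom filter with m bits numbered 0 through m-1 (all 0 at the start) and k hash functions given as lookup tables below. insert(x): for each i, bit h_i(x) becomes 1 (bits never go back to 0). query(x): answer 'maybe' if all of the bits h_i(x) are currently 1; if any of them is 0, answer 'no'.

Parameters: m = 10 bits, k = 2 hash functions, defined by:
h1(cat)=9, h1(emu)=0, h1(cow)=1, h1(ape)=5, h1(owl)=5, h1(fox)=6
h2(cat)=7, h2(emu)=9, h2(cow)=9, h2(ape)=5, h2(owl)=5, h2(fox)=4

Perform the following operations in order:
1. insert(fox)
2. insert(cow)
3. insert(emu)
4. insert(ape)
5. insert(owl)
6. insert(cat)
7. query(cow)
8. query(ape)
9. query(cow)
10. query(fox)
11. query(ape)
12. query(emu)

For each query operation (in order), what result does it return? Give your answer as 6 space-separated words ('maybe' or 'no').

Start: bits=0000000000
Op 1: insert fox -> sets bits 4 6 -> bits=0000101000
Op 2: insert cow -> sets bits 1 9 -> bits=0100101001
Op 3: insert emu -> sets bits 0 9 -> bits=1100101001
Op 4: insert ape -> sets bits 5 -> bits=1100111001
Op 5: insert owl -> sets bits 5 -> bits=1100111001
Op 6: insert cat -> sets bits 7 9 -> bits=1100111101
Op 7: query cow -> checks bit1=1, bit9=1 (all 1) -> maybe
Op 8: query ape -> checks bit5=1 (all 1) -> maybe
Op 9: query cow -> checks bit1=1, bit9=1 (all 1) -> maybe
Op 10: query fox -> checks bit4=1, bit6=1 (all 1) -> maybe
Op 11: query ape -> checks bit5=1 (all 1) -> maybe
Op 12: query emu -> checks bit0=1, bit9=1 (all 1) -> maybe
Query results in order: maybe maybe maybe maybe maybe maybe

Answer: maybe maybe maybe maybe maybe maybe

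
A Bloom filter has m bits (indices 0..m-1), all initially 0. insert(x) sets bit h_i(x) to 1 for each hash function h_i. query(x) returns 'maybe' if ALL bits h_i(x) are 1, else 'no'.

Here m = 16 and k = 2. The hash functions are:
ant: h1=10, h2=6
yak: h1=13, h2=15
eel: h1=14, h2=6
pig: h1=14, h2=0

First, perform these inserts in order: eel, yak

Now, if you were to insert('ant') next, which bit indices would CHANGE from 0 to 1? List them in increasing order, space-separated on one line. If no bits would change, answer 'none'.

Answer: 10

Derivation:
Start: bits=0000000000000000
After insert 'eel': sets bits 6 14 -> bits=0000001000000010
After insert 'yak': sets bits 13 15 -> bits=0000001000000111
insert 'ant' would touch bits 6 10; currently bit6=1, bit10=0
Bits that are 0 among those (would change 0->1): 10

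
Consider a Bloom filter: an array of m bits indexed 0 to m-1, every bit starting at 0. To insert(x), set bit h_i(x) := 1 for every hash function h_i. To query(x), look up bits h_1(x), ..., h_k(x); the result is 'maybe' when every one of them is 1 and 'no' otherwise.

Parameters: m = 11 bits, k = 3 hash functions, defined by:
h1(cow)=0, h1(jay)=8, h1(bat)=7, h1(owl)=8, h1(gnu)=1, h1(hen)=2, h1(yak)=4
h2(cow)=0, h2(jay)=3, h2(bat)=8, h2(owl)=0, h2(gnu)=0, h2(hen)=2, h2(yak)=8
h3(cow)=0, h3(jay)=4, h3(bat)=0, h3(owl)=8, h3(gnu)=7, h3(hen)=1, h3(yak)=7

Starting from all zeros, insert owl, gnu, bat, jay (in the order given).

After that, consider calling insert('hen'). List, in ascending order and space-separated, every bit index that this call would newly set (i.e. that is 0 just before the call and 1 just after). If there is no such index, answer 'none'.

Answer: 2

Derivation:
Start: bits=00000000000
After insert 'owl': sets bits 0 8 -> bits=10000000100
After insert 'gnu': sets bits 0 1 7 -> bits=11000001100
After insert 'bat': sets bits 0 7 8 -> bits=11000001100
After insert 'jay': sets bits 3 4 8 -> bits=11011001100
insert 'hen' would touch bits 1 2; currently bit1=1, bit2=0
Bits that are 0 among those (would change 0->1): 2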